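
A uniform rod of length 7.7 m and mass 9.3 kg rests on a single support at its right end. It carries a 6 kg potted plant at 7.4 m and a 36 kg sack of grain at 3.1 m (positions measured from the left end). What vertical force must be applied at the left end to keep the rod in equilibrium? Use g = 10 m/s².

About the right end:
Beam weight: 9.3 × 10 = 93 N down at 3.85 m → arm 3.85 m, τ = 93 × 3.85 = 358.1 N·m counterclockwise.
Potted plant: 6 × 10 = 60 N down at 7.4 m → arm 0.3 m, τ = 60 × 0.3 = 18 N·m counterclockwise.
Sack of grain: 36 × 10 = 360 N down at 3.1 m → arm 4.6 m, τ = 360 × 4.6 = 1656 N·m counterclockwise.
Net moment of the loads = 2032 N·m counterclockwise.
The upward force F acts at the left end, arm 7.7 m, giving F × 7.7 clockwise.
Στ = 0 ⇒ F × 7.7 = 2032 ⇒ F = 2032 / 7.7 = 264 N.

F ≈ 264 N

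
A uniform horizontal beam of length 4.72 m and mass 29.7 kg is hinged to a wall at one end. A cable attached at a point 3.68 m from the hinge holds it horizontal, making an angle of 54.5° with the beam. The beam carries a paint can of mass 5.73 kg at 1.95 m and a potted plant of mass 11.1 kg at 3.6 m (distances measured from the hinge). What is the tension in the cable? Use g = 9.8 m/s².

T ≈ 397 N

Taking torques about the hinge:
Beam weight: 29.7 × 9.8 = 291.1 N down at 2.36 m → arm 2.36 m, τ = 291.1 × 2.36 = 687 N·m clockwise.
Paint can: 5.73 × 9.8 = 56.15 N down at 1.95 m → arm 1.95 m, τ = 56.15 × 1.95 = 109.5 N·m clockwise.
Potted plant: 11.1 × 9.8 = 108.8 N down at 3.6 m → arm 3.6 m, τ = 108.8 × 3.6 = 391.7 N·m clockwise.
Total clockwise load moment = 1188 N·m.
The cable tension T acts at 3.68 m; only its component perpendicular to the beam, T sinθ, produces torque. sin 54.5° = 0.8141.
Balancing moments: T × 3.68 × 0.8141 = 1188, giving T = 1188 / 2.996 = 397 N.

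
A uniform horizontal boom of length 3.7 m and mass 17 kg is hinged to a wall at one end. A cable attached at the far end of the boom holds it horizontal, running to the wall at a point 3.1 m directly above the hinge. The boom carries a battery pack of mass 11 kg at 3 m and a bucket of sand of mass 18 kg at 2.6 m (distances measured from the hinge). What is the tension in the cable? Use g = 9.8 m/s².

T ≈ 459 N

Choose the hinge as the axis so the unknown hinge reaction has zero arm there.
Beam weight: 17 × 9.8 = 166.6 N down at 1.85 m → arm 1.85 m, τ = 166.6 × 1.85 = 308.2 N·m clockwise.
Battery pack: 11 × 9.8 = 107.8 N down at 3 m → arm 3 m, τ = 107.8 × 3 = 323.4 N·m clockwise.
Bucket of sand: 18 × 9.8 = 176.4 N down at 2.6 m → arm 2.6 m, τ = 176.4 × 2.6 = 458.6 N·m clockwise.
Total clockwise load moment = 1090 N·m.
The cable tension T acts at 3.7 m; only its component perpendicular to the boom, T sinθ, produces torque. sinθ = h/√(h²+d²) = 3.1/√(3.1²+3.7²) = 0.6422.
Setting net torque to zero: T × 3.7 × 0.6422 = 1090 → T = 1090 / 2.376 = 459 N.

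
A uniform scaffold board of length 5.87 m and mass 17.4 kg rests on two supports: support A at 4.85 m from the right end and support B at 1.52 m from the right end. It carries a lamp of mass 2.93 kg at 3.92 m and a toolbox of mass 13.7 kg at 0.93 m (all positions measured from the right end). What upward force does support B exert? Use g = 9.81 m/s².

R_B ≈ 264 N

Choose support A as the axis so its reaction then has zero moment arm.
Beam weight: 17.4 × 9.81 = 170.7 N down at 2.935 m → arm 1.915 m, τ = 170.7 × 1.915 = 326.9 N·m clockwise.
Lamp: 2.93 × 9.81 = 28.74 N down at 3.92 m → arm 0.93 m, τ = 28.74 × 0.93 = 26.73 N·m clockwise.
Toolbox: 13.7 × 9.81 = 134.4 N down at 0.93 m → arm 3.92 m, τ = 134.4 × 3.92 = 526.8 N·m clockwise.
Net load moment about support A = 880.4 N·m clockwise.
Reaction R at support B is upward at 1.52 m, arm 3.33 m → moment R × 3.33 counterclockwise.
Setting net torque to zero: R × 3.33 = 880.4 → R = 264 N.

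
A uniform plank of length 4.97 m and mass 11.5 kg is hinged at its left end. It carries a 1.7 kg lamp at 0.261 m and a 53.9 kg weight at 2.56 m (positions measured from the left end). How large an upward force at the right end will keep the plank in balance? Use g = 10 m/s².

F ≈ 336 N

Sum moments about the left end (the unknown pivot reaction has zero arm there).
Beam weight: 11.5 × 10 = 115 N down at 2.485 m → arm 2.485 m, τ = 115 × 2.485 = 285.8 N·m clockwise.
Lamp: 1.7 × 10 = 17 N down at 0.261 m → arm 0.261 m, τ = 17 × 0.261 = 4.437 N·m clockwise.
Weight: 53.9 × 10 = 539 N down at 2.56 m → arm 2.56 m, τ = 539 × 2.56 = 1380 N·m clockwise.
Net moment of the loads = 1670 N·m clockwise.
The upward force F acts at the right end, arm 4.97 m, giving F × 4.97 counterclockwise.
Setting net torque to zero: F × 4.97 = 1670 → F = 1670 / 4.97 = 336 N.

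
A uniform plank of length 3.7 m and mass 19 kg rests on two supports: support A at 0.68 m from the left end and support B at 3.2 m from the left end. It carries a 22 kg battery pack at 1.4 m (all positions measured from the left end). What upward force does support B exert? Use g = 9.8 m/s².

Taking torques about support A:
Beam weight: 19 × 9.8 = 186.2 N down at 1.85 m → arm 1.17 m, τ = 186.2 × 1.17 = 217.9 N·m clockwise.
Battery pack: 22 × 9.8 = 215.6 N down at 1.4 m → arm 0.72 m, τ = 215.6 × 0.72 = 155.2 N·m clockwise.
Net load moment about support A = 373.1 N·m clockwise.
Reaction R at support B is upward at 3.2 m, arm 2.52 m → moment R × 2.52 counterclockwise.
Setting net torque to zero: R × 2.52 = 373.1 → R = 148 N.

R_B ≈ 148 N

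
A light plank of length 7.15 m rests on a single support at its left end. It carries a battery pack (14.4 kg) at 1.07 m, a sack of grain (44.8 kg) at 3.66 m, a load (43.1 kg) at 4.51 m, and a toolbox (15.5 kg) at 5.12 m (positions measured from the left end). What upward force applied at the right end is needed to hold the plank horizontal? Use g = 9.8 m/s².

Choose the left end as the axis so the unknown pivot reaction has zero arm there.
Battery pack: 14.4 × 9.8 = 141.1 N down at 1.07 m → arm 1.07 m, τ = 141.1 × 1.07 = 151 N·m clockwise.
Sack of grain: 44.8 × 9.8 = 439 N down at 3.66 m → arm 3.66 m, τ = 439 × 3.66 = 1607 N·m clockwise.
Load: 43.1 × 9.8 = 422.4 N down at 4.51 m → arm 4.51 m, τ = 422.4 × 4.51 = 1905 N·m clockwise.
Toolbox: 15.5 × 9.8 = 151.9 N down at 5.12 m → arm 5.12 m, τ = 151.9 × 5.12 = 777.7 N·m clockwise.
Net moment of the loads = 4441 N·m clockwise.
The upward force F acts at the right end, arm 7.15 m, giving F × 7.15 counterclockwise.
For rotational equilibrium, F × 7.15 = 4441, so F = 4441 / 7.15 = 621 N.

F ≈ 621 N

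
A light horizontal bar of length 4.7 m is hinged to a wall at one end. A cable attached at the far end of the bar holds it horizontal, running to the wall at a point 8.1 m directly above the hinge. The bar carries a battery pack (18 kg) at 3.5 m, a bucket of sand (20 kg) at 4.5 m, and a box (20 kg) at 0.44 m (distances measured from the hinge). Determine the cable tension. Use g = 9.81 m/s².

T ≈ 390 N

Taking torques about the hinge:
Battery pack: 18 × 9.81 = 176.6 N down at 3.5 m → arm 3.5 m, τ = 176.6 × 3.5 = 618.1 N·m clockwise.
Bucket of sand: 20 × 9.81 = 196.2 N down at 4.5 m → arm 4.5 m, τ = 196.2 × 4.5 = 882.9 N·m clockwise.
Box: 20 × 9.81 = 196.2 N down at 0.44 m → arm 0.44 m, τ = 196.2 × 0.44 = 86.33 N·m clockwise.
Total clockwise load moment = 1587 N·m.
The cable tension T acts at 4.7 m; only its component perpendicular to the bar, T sinθ, produces torque. sinθ = h/√(h²+d²) = 8.1/√(8.1²+4.7²) = 0.8649.
For rotational equilibrium, T × 4.7 × 0.8649 = 1587, so T = 1587 / 4.065 = 390 N.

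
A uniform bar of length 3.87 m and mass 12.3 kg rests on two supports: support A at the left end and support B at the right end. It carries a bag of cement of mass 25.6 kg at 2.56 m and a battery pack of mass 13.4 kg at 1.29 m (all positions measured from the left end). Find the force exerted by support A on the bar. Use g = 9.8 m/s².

R_A ≈ 233 N

About support B:
Beam weight: 12.3 × 9.8 = 120.5 N down at 1.935 m → arm 1.935 m, τ = 120.5 × 1.935 = 233.2 N·m counterclockwise.
Bag of cement: 25.6 × 9.8 = 250.9 N down at 2.56 m → arm 1.31 m, τ = 250.9 × 1.31 = 328.7 N·m counterclockwise.
Battery pack: 13.4 × 9.8 = 131.3 N down at 1.29 m → arm 2.58 m, τ = 131.3 × 2.58 = 338.8 N·m counterclockwise.
Net load moment about support B = 900.7 N·m counterclockwise.
Reaction R at support A is upward at 0 m, arm 3.87 m → moment R × 3.87 clockwise.
Στ = 0 ⇒ R × 3.87 = 900.7 ⇒ R = 233 N.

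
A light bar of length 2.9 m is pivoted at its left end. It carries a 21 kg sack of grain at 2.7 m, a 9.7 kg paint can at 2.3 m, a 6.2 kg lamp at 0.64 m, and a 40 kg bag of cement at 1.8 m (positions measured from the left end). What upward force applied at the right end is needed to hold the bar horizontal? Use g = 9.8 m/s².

Taking torques about the left end:
Sack of grain: 21 × 9.8 = 205.8 N down at 2.7 m → arm 2.7 m, τ = 205.8 × 2.7 = 555.7 N·m clockwise.
Paint can: 9.7 × 9.8 = 95.06 N down at 2.3 m → arm 2.3 m, τ = 95.06 × 2.3 = 218.6 N·m clockwise.
Lamp: 6.2 × 9.8 = 60.76 N down at 0.64 m → arm 0.64 m, τ = 60.76 × 0.64 = 38.89 N·m clockwise.
Bag of cement: 40 × 9.8 = 392 N down at 1.8 m → arm 1.8 m, τ = 392 × 1.8 = 705.6 N·m clockwise.
Net moment of the loads = 1519 N·m clockwise.
The upward force F acts at the right end, arm 2.9 m, giving F × 2.9 counterclockwise.
For rotational equilibrium, F × 2.9 = 1519, so F = 1519 / 2.9 = 524 N.

F ≈ 524 N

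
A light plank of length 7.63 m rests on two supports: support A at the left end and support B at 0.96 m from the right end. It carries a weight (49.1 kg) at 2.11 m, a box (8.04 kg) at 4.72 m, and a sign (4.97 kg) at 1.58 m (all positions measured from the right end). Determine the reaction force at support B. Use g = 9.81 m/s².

Sum moments about support A (its reaction then has zero moment arm).
Weight: 49.1 × 9.81 = 481.7 N down at 2.11 m → arm 5.52 m, τ = 481.7 × 5.52 = 2659 N·m clockwise.
Box: 8.04 × 9.81 = 78.87 N down at 4.72 m → arm 2.91 m, τ = 78.87 × 2.91 = 229.5 N·m clockwise.
Sign: 4.97 × 9.81 = 48.76 N down at 1.58 m → arm 6.05 m, τ = 48.76 × 6.05 = 295 N·m clockwise.
Net load moment about support A = 3184 N·m clockwise.
Reaction R at support B is upward at 0.96 m, arm 6.67 m → moment R × 6.67 counterclockwise.
Στ = 0 ⇒ R × 6.67 = 3184 ⇒ R = 477 N.

R_B ≈ 477 N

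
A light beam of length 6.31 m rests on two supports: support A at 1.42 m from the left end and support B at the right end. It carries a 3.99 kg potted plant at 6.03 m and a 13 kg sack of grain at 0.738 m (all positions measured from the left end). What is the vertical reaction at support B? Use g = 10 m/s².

Choose support A as the axis so its reaction then has zero moment arm.
Potted plant: 3.99 × 10 = 39.9 N down at 6.03 m → arm 4.61 m, τ = 39.9 × 4.61 = 183.9 N·m clockwise.
Sack of grain: 13 × 10 = 130 N down at 0.738 m → arm 0.682 m, τ = 130 × 0.682 = 88.66 N·m counterclockwise.
Net load moment about support A = 95.24 N·m clockwise.
Reaction R at support B is upward at 6.31 m, arm 4.89 m → moment R × 4.89 counterclockwise.
Balancing moments: R × 4.89 = 95.24, giving R = 19.5 N.

R_B ≈ 19.5 N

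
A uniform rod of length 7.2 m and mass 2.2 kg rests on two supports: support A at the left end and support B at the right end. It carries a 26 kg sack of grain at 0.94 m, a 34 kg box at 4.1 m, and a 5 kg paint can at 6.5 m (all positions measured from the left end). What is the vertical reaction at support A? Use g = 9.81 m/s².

R_A ≈ 381 N

About support B:
Beam weight: 2.2 × 9.81 = 21.58 N down at 3.6 m → arm 3.6 m, τ = 21.58 × 3.6 = 77.69 N·m counterclockwise.
Sack of grain: 26 × 9.81 = 255.1 N down at 0.94 m → arm 6.26 m, τ = 255.1 × 6.26 = 1597 N·m counterclockwise.
Box: 34 × 9.81 = 333.5 N down at 4.1 m → arm 3.1 m, τ = 333.5 × 3.1 = 1034 N·m counterclockwise.
Paint can: 5 × 9.81 = 49.05 N down at 6.5 m → arm 0.7 m, τ = 49.05 × 0.7 = 34.33 N·m counterclockwise.
Net load moment about support B = 2743 N·m counterclockwise.
Reaction R at support A is upward at 0 m, arm 7.2 m → moment R × 7.2 clockwise.
Balancing moments: R × 7.2 = 2743, giving R = 381 N.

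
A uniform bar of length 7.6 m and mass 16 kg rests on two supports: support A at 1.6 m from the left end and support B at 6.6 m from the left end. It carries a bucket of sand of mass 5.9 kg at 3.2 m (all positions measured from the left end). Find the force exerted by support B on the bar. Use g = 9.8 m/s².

R_B ≈ 87.5 N

About support A:
Beam weight: 16 × 9.8 = 156.8 N down at 3.8 m → arm 2.2 m, τ = 156.8 × 2.2 = 345 N·m clockwise.
Bucket of sand: 5.9 × 9.8 = 57.82 N down at 3.2 m → arm 1.6 m, τ = 57.82 × 1.6 = 92.51 N·m clockwise.
Net load moment about support A = 437.5 N·m clockwise.
Reaction R at support B is upward at 6.6 m, arm 5 m → moment R × 5 counterclockwise.
Setting net torque to zero: R × 5 = 437.5 → R = 87.5 N.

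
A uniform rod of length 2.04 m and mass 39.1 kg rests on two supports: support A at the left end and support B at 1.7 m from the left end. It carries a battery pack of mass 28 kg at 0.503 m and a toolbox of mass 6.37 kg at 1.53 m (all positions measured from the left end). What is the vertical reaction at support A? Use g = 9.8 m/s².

About support B:
Beam weight: 39.1 × 9.8 = 383.2 N down at 1.02 m → arm 0.68 m, τ = 383.2 × 0.68 = 260.6 N·m counterclockwise.
Battery pack: 28 × 9.8 = 274.4 N down at 0.503 m → arm 1.197 m, τ = 274.4 × 1.197 = 328.5 N·m counterclockwise.
Toolbox: 6.37 × 9.8 = 62.43 N down at 1.53 m → arm 0.17 m, τ = 62.43 × 0.17 = 10.61 N·m counterclockwise.
Net load moment about support B = 599.7 N·m counterclockwise.
Reaction R at support A is upward at 0 m, arm 1.7 m → moment R × 1.7 clockwise.
For rotational equilibrium, R × 1.7 = 599.7, so R = 353 N.

R_A ≈ 353 N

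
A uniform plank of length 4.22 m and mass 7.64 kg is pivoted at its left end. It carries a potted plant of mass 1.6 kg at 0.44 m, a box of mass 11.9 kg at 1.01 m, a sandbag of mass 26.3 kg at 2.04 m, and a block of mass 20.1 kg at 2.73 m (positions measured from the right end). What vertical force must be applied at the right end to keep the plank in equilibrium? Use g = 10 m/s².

Choose the left end as the axis so the unknown pivot reaction has zero arm there.
Beam weight: 7.64 × 10 = 76.4 N down at 2.11 m → arm 2.11 m, τ = 76.4 × 2.11 = 161.2 N·m clockwise.
Potted plant: 1.6 × 10 = 16 N down at 0.44 m → arm 3.78 m, τ = 16 × 3.78 = 60.48 N·m clockwise.
Box: 11.9 × 10 = 119 N down at 1.01 m → arm 3.21 m, τ = 119 × 3.21 = 382 N·m clockwise.
Sandbag: 26.3 × 10 = 263 N down at 2.04 m → arm 2.18 m, τ = 263 × 2.18 = 573.3 N·m clockwise.
Block: 20.1 × 10 = 201 N down at 2.73 m → arm 1.49 m, τ = 201 × 1.49 = 299.5 N·m clockwise.
Net moment of the loads = 1476 N·m clockwise.
The upward force F acts at the right end, arm 4.22 m, giving F × 4.22 counterclockwise.
For rotational equilibrium, F × 4.22 = 1476, so F = 1476 / 4.22 = 350 N.

F ≈ 350 N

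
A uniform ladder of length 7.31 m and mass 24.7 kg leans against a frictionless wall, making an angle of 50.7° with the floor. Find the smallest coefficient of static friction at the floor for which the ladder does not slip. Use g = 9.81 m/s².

Sum moments about the foot of the ladder (the floor normal and friction both act there and drop out).
Ladder weight 24.7×9.81 = 242.3 N acts at 3.655 m along the ladder; its horizontal arm is 3.655·cos50.7° = 2.315 m → τ = 560.9 N·m clockwise.
Wall normal N acts horizontally at the top; its moment arm is the height L sinθ = 7.31·sin50.7° = 5.657 m, counterclockwise.
Balancing moments: N × 5.657 = 560.9, giving N = 99.15 N.
ΣFx = 0 ⇒ f = N_wall = 99.15 N. ΣFy = 0 ⇒ N_floor = 242.3 N.
μ_min = f / N_floor = 99.15 / 242.3 = 0.409.

μ_min ≈ 0.409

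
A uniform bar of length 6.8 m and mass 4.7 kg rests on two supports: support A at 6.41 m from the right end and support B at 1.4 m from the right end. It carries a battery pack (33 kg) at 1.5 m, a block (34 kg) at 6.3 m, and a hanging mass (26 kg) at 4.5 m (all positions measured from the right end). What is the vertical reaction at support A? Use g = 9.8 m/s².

R_A ≈ 508 N

Take moments about support B.
Beam weight: 4.7 × 9.8 = 46.06 N down at 3.4 m → arm 2 m, τ = 46.06 × 2 = 92.12 N·m counterclockwise.
Battery pack: 33 × 9.8 = 323.4 N down at 1.5 m → arm 0.1 m, τ = 323.4 × 0.1 = 32.34 N·m counterclockwise.
Block: 34 × 9.8 = 333.2 N down at 6.3 m → arm 4.9 m, τ = 333.2 × 4.9 = 1633 N·m counterclockwise.
Hanging mass: 26 × 9.8 = 254.8 N down at 4.5 m → arm 3.1 m, τ = 254.8 × 3.1 = 789.9 N·m counterclockwise.
Net load moment about support B = 2547 N·m counterclockwise.
Reaction R at support A is upward at 6.41 m, arm 5.01 m → moment R × 5.01 clockwise.
Balancing moments: R × 5.01 = 2547, giving R = 508 N.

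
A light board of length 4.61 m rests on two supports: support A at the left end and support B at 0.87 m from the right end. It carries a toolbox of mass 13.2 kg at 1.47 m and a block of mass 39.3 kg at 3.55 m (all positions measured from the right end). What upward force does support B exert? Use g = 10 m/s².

R_B ≈ 222 N

Take moments about support A.
Toolbox: 13.2 × 10 = 132 N down at 1.47 m → arm 3.14 m, τ = 132 × 3.14 = 414.5 N·m clockwise.
Block: 39.3 × 10 = 393 N down at 3.55 m → arm 1.06 m, τ = 393 × 1.06 = 416.6 N·m clockwise.
Net load moment about support A = 831.1 N·m clockwise.
Reaction R at support B is upward at 0.87 m, arm 3.74 m → moment R × 3.74 counterclockwise.
Balancing moments: R × 3.74 = 831.1, giving R = 222 N.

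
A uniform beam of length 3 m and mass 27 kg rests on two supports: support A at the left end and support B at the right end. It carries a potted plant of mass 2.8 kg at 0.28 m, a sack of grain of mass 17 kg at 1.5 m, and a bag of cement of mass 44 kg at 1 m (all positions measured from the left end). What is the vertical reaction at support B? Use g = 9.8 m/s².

Taking torques about support A:
Beam weight: 27 × 9.8 = 264.6 N down at 1.5 m → arm 1.5 m, τ = 264.6 × 1.5 = 396.9 N·m clockwise.
Potted plant: 2.8 × 9.8 = 27.44 N down at 0.28 m → arm 0.28 m, τ = 27.44 × 0.28 = 7.683 N·m clockwise.
Sack of grain: 17 × 9.8 = 166.6 N down at 1.5 m → arm 1.5 m, τ = 166.6 × 1.5 = 249.9 N·m clockwise.
Bag of cement: 44 × 9.8 = 431.2 N down at 1 m → arm 1 m, τ = 431.2 × 1 = 431.2 N·m clockwise.
Net load moment about support A = 1086 N·m clockwise.
Reaction R at support B is upward at 3 m, arm 3 m → moment R × 3 counterclockwise.
Στ = 0 ⇒ R × 3 = 1086 ⇒ R = 362 N.

R_B ≈ 362 N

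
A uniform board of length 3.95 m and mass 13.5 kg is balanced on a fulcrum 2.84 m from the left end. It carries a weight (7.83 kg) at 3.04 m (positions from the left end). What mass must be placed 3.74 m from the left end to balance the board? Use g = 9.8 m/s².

Sum moments about the fulcrum (at 2.84 m from the left end) (the support reaction has zero arm there).
Beam weight: 13.5 × 9.8 = 132.3 N down at 1.975 m → arm 0.865 m, τ = 132.3 × 0.865 = 114.4 N·m counterclockwise.
Weight: 7.83 × 9.8 = 76.73 N down at 3.04 m → arm 0.2 m, τ = 76.73 × 0.2 = 15.35 N·m clockwise.
Net moment of known loads = 99.05 N·m counterclockwise.
An unknown mass m at 3.74 m has arm 0.9 m; its moment is m·g·0.9 clockwise.
Balancing moments: m × 9.8 × 0.9 = 99.05, giving m = 99.05 / (9.8 × 0.9) = 11.2 kg.

m ≈ 11.2 kg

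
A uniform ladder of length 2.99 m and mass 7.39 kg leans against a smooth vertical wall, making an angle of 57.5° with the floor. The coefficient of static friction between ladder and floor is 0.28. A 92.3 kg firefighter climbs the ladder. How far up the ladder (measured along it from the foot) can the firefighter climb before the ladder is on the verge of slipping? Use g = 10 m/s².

d ≈ 1.3 m

Sum moments about the foot of the ladder (the floor normal and friction both act there and drop out).
Ladder weight 7.39×10 = 73.9 N acts at 1.495 m along the ladder; its horizontal arm is 1.495·cos57.5° = 0.8033 m → τ = 59.36 N·m clockwise.
Firefighter weight 92.3×10 = 923 N at distance d → arm d·cos57.5° → τ = 923·d·0.5373 clockwise.
Wall normal N at the top has arm L sinθ = 2.522 m counterclockwise, so Στ = 0 gives N·2.522 = 59.36 + 495.9·d.
ΣFy = 0 ⇒ N_floor = 996.9 N, so the maximum friction is μ_s·N_floor = 0.28×996.9 = 279.1 N. ΣFx = 0 ⇒ N_wall = f, so at the slipping point N = 279.1 N.
Substituting: 279.1×2.522 = 59.36 + 495.9·d ⇒ d = (703.9 − 59.36) / 495.9 = 1.3 m.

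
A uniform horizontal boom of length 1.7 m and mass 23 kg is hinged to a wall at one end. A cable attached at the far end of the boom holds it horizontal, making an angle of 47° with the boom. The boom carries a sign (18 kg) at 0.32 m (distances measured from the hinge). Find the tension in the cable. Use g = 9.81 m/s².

T ≈ 200 N

About the hinge:
Beam weight: 23 × 9.81 = 225.6 N down at 0.85 m → arm 0.85 m, τ = 225.6 × 0.85 = 191.8 N·m clockwise.
Sign: 18 × 9.81 = 176.6 N down at 0.32 m → arm 0.32 m, τ = 176.6 × 0.32 = 56.51 N·m clockwise.
Total clockwise load moment = 248.3 N·m.
The cable tension T acts at 1.7 m; only its component perpendicular to the boom, T sinθ, produces torque. sin 47° = 0.7314.
Balancing moments: T × 1.7 × 0.7314 = 248.3, giving T = 248.3 / 1.243 = 200 N.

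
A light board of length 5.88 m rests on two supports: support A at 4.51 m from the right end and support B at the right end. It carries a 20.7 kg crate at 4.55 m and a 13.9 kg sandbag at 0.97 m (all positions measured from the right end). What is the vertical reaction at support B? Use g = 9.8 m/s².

R_B ≈ 105 N

Sum moments about support A (its reaction then has zero moment arm).
Crate: 20.7 × 9.8 = 202.9 N down at 4.55 m → arm 0.04 m, τ = 202.9 × 0.04 = 8.116 N·m counterclockwise.
Sandbag: 13.9 × 9.8 = 136.2 N down at 0.97 m → arm 3.54 m, τ = 136.2 × 3.54 = 482.1 N·m clockwise.
Net load moment about support A = 474 N·m clockwise.
Reaction R at support B is upward at 0 m, arm 4.51 m → moment R × 4.51 counterclockwise.
Setting net torque to zero: R × 4.51 = 474 → R = 105 N.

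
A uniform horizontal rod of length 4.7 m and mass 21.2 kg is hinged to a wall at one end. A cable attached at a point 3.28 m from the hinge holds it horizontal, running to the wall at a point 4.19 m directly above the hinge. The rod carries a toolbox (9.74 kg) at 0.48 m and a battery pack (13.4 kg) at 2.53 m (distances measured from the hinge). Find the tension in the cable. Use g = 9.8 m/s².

T ≈ 335 N

Taking torques about the hinge:
Beam weight: 21.2 × 9.8 = 207.8 N down at 2.35 m → arm 2.35 m, τ = 207.8 × 2.35 = 488.3 N·m clockwise.
Toolbox: 9.74 × 9.8 = 95.45 N down at 0.48 m → arm 0.48 m, τ = 95.45 × 0.48 = 45.82 N·m clockwise.
Battery pack: 13.4 × 9.8 = 131.3 N down at 2.53 m → arm 2.53 m, τ = 131.3 × 2.53 = 332.2 N·m clockwise.
Total clockwise load moment = 866.3 N·m.
The cable tension T acts at 3.28 m; only its component perpendicular to the rod, T sinθ, produces torque. sinθ = h/√(h²+d²) = 4.19/√(4.19²+3.28²) = 0.7874.
Στ = 0 ⇒ T × 3.28 × 0.7874 = 866.3 ⇒ T = 866.3 / 2.583 = 335 N.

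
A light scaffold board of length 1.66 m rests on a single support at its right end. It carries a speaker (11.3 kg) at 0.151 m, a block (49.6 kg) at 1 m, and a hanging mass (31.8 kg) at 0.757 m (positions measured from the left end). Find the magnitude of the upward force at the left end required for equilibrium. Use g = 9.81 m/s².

F ≈ 464 N

Sum moments about the right end (the unknown pivot reaction has zero arm there).
Speaker: 11.3 × 9.81 = 110.9 N down at 0.151 m → arm 1.509 m, τ = 110.9 × 1.509 = 167.3 N·m counterclockwise.
Block: 49.6 × 9.81 = 486.6 N down at 1 m → arm 0.66 m, τ = 486.6 × 0.66 = 321.2 N·m counterclockwise.
Hanging mass: 31.8 × 9.81 = 312 N down at 0.757 m → arm 0.903 m, τ = 312 × 0.903 = 281.7 N·m counterclockwise.
Net moment of the loads = 770.2 N·m counterclockwise.
The upward force F acts at the left end, arm 1.66 m, giving F × 1.66 clockwise.
For rotational equilibrium, F × 1.66 = 770.2, so F = 770.2 / 1.66 = 464 N.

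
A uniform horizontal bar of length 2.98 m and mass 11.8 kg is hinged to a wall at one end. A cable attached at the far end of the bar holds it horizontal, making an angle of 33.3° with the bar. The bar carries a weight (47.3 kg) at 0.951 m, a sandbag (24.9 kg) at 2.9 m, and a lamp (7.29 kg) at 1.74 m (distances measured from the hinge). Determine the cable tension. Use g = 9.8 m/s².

Take moments about the hinge.
Beam weight: 11.8 × 9.8 = 115.6 N down at 1.49 m → arm 1.49 m, τ = 115.6 × 1.49 = 172.2 N·m clockwise.
Weight: 47.3 × 9.8 = 463.5 N down at 0.951 m → arm 0.951 m, τ = 463.5 × 0.951 = 440.8 N·m clockwise.
Sandbag: 24.9 × 9.8 = 244 N down at 2.9 m → arm 2.9 m, τ = 244 × 2.9 = 707.6 N·m clockwise.
Lamp: 7.29 × 9.8 = 71.44 N down at 1.74 m → arm 1.74 m, τ = 71.44 × 1.74 = 124.3 N·m clockwise.
Total clockwise load moment = 1445 N·m.
The cable tension T acts at 2.98 m; only its component perpendicular to the bar, T sinθ, produces torque. sin 33.3° = 0.549.
Setting net torque to zero: T × 2.98 × 0.549 = 1445 → T = 1445 / 1.636 = 883 N.

T ≈ 883 N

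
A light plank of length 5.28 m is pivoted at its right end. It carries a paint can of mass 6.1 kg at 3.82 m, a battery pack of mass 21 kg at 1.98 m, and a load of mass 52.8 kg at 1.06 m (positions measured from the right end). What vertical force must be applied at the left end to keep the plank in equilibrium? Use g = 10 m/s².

F ≈ 229 N

Taking torques about the right end:
Paint can: 6.1 × 10 = 61 N down at 3.82 m → arm 3.82 m, τ = 61 × 3.82 = 233 N·m counterclockwise.
Battery pack: 21 × 10 = 210 N down at 1.98 m → arm 1.98 m, τ = 210 × 1.98 = 415.8 N·m counterclockwise.
Load: 52.8 × 10 = 528 N down at 1.06 m → arm 1.06 m, τ = 528 × 1.06 = 559.7 N·m counterclockwise.
Net moment of the loads = 1208 N·m counterclockwise.
The upward force F acts at the left end, arm 5.28 m, giving F × 5.28 clockwise.
Setting net torque to zero: F × 5.28 = 1208 → F = 1208 / 5.28 = 229 N.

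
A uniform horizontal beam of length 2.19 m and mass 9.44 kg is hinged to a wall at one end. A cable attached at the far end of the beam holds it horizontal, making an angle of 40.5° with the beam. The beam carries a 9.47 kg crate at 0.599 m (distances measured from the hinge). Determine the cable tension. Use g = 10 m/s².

T ≈ 113 N

Choose the hinge as the axis so the unknown hinge reaction has zero arm there.
Beam weight: 9.44 × 10 = 94.4 N down at 1.095 m → arm 1.095 m, τ = 94.4 × 1.095 = 103.4 N·m clockwise.
Crate: 9.47 × 10 = 94.7 N down at 0.599 m → arm 0.599 m, τ = 94.7 × 0.599 = 56.73 N·m clockwise.
Total clockwise load moment = 160.1 N·m.
The cable tension T acts at 2.19 m; only its component perpendicular to the beam, T sinθ, produces torque. sin 40.5° = 0.6494.
Setting net torque to zero: T × 2.19 × 0.6494 = 160.1 → T = 160.1 / 1.422 = 113 N.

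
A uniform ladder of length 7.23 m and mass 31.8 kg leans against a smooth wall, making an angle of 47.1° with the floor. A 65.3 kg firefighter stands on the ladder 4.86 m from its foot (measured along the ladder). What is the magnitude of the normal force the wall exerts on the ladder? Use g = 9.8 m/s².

Sum moments about the foot of the ladder (the floor normal and friction both act there and drop out).
Ladder weight 31.8×9.8 = 311.6 N acts at 3.615 m along the ladder; its horizontal arm is 3.615·cos47.1° = 2.461 m → τ = 766.8 N·m clockwise.
Firefighter: 65.3×9.8 = 639.9 N at 4.86 m → arm 3.308 m → τ = 2117 N·m clockwise.
Wall normal N acts horizontally at the top; its moment arm is the height L sinθ = 7.23·sin47.1° = 5.296 m, counterclockwise.
Setting net torque to zero: N × 5.296 = 2884 → N = 545 N.

N_wall ≈ 545 N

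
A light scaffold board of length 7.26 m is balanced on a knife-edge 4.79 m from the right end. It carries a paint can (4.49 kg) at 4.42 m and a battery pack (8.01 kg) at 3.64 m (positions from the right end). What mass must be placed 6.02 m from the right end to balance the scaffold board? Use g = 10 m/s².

m ≈ 8.84 kg

About the knife-edge (at 4.79 m from the right end):
Paint can: 4.49 × 10 = 44.9 N down at 4.42 m → arm 0.37 m, τ = 44.9 × 0.37 = 16.61 N·m clockwise.
Battery pack: 8.01 × 10 = 80.1 N down at 3.64 m → arm 1.15 m, τ = 80.1 × 1.15 = 92.11 N·m clockwise.
Net moment of known loads = 108.7 N·m clockwise.
An unknown mass m at 6.02 m has arm 1.23 m; its moment is m·g·1.23 counterclockwise.
Balancing moments: m × 10 × 1.23 = 108.7, giving m = 108.7 / (10 × 1.23) = 8.84 kg.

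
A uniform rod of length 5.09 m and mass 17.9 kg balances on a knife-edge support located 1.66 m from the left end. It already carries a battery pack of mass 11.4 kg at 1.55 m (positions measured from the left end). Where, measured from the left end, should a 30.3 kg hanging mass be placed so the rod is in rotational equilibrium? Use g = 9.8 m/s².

x ≈ 1.18 m from the left end

About the knife-edge support (at 1.66 m from the left end):
Beam weight: 17.9 × 9.8 = 175.4 N down at 2.545 m → arm 0.885 m, τ = 175.4 × 0.885 = 155.2 N·m clockwise.
Battery pack: 11.4 × 9.8 = 111.7 N down at 1.55 m → arm 0.11 m, τ = 111.7 × 0.11 = 12.29 N·m counterclockwise.
Net moment of existing loads = 142.9 N·m clockwise.
The hanging mass weighs 30.3 × 9.8 = 296.9 N and must supply an equal counterclockwise moment, so its lever arm about the knife-edge support is 142.9 / 296.9 = 0.481 m.
That puts it at 1.66 − 0.481 = 1.18 m from the left end.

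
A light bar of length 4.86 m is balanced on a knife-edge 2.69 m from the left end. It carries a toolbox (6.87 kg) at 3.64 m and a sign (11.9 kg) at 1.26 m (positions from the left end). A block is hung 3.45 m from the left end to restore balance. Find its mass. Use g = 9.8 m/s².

Taking torques about the knife-edge (at 2.69 m from the left end):
Toolbox: 6.87 × 9.8 = 67.33 N down at 3.64 m → arm 0.95 m, τ = 67.33 × 0.95 = 63.96 N·m clockwise.
Sign: 11.9 × 9.8 = 116.6 N down at 1.26 m → arm 1.43 m, τ = 116.6 × 1.43 = 166.7 N·m counterclockwise.
Net moment of known loads = 102.7 N·m counterclockwise.
An unknown mass m at 3.45 m has arm 0.76 m; its moment is m·g·0.76 clockwise.
For rotational equilibrium, m × 9.8 × 0.76 = 102.7, so m = 102.7 / (9.8 × 0.76) = 13.8 kg.

m ≈ 13.8 kg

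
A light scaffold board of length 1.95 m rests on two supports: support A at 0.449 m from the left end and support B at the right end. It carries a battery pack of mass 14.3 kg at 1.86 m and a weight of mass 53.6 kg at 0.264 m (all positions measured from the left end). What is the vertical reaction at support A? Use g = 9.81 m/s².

Choose support B as the axis so its reaction then has zero moment arm.
Battery pack: 14.3 × 9.81 = 140.3 N down at 1.86 m → arm 0.09 m, τ = 140.3 × 0.09 = 12.63 N·m counterclockwise.
Weight: 53.6 × 9.81 = 525.8 N down at 0.264 m → arm 1.686 m, τ = 525.8 × 1.686 = 886.5 N·m counterclockwise.
Net load moment about support B = 899.1 N·m counterclockwise.
Reaction R at support A is upward at 0.449 m, arm 1.501 m → moment R × 1.501 clockwise.
Στ = 0 ⇒ R × 1.501 = 899.1 ⇒ R = 599 N.

R_A ≈ 599 N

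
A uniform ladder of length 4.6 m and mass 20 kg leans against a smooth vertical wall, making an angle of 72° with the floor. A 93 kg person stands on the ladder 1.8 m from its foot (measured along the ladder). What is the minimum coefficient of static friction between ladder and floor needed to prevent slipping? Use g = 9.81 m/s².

Choose the foot of the ladder as the axis so the floor normal and friction both act there and drop out.
Ladder weight 20×9.81 = 196.2 N acts at 2.3 m along the ladder; its horizontal arm is 2.3·cos72° = 0.7107 m → τ = 139.4 N·m clockwise.
Person: 93×9.81 = 912.3 N at 1.8 m → arm 0.5562 m → τ = 507.4 N·m clockwise.
Wall normal N acts horizontally at the top; its moment arm is the height L sinθ = 4.6·sin72° = 4.375 m, counterclockwise.
Στ = 0 ⇒ N × 4.375 = 646.8 ⇒ N = 147.8 N.
ΣFx = 0 ⇒ f = N_wall = 147.8 N. ΣFy = 0 ⇒ N_floor = 1108 N.
μ_min = f / N_floor = 147.8 / 1108 = 0.133.

μ_min ≈ 0.133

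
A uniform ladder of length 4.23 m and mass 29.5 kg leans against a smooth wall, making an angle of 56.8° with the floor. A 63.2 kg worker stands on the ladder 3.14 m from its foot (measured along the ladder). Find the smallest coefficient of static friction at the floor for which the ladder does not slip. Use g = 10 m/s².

Sum moments about the foot of the ladder (the floor normal and friction both act there and drop out).
Ladder weight 29.5×10 = 295 N acts at 2.115 m along the ladder; its horizontal arm is 2.115·cos56.8° = 1.158 m → τ = 341.6 N·m clockwise.
Worker: 63.2×10 = 632 N at 3.14 m → arm 1.719 m → τ = 1086 N·m clockwise.
Wall normal N acts horizontally at the top; its moment arm is the height L sinθ = 4.23·sin56.8° = 3.54 m, counterclockwise.
Setting net torque to zero: N × 3.54 = 1428 → N = 403.4 N.
ΣFx = 0 ⇒ f = N_wall = 403.4 N. ΣFy = 0 ⇒ N_floor = 927 N.
μ_min = f / N_floor = 403.4 / 927 = 0.435.

μ_min ≈ 0.435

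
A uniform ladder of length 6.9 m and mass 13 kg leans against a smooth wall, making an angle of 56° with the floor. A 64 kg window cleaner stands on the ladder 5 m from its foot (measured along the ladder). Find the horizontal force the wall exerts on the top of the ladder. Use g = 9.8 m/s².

Taking torques about the foot of the ladder:
Ladder weight 13×9.8 = 127.4 N acts at 3.45 m along the ladder; its horizontal arm is 3.45·cos56° = 1.929 m → τ = 245.8 N·m clockwise.
Window cleaner: 64×9.8 = 627.2 N at 5 m → arm 2.796 m → τ = 1754 N·m clockwise.
Wall normal N acts horizontally at the top; its moment arm is the height L sinθ = 6.9·sin56° = 5.72 m, counterclockwise.
For rotational equilibrium, N × 5.72 = 2000, so N = 350 N.

N_wall ≈ 350 N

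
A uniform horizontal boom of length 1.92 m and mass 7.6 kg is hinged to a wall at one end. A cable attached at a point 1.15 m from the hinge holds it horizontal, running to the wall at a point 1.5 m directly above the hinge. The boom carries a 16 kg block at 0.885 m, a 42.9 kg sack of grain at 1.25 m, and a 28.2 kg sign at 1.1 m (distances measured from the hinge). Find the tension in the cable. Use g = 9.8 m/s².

T ≈ 1140 N

Choose the hinge as the axis so the unknown hinge reaction has zero arm there.
Beam weight: 7.6 × 9.8 = 74.48 N down at 0.96 m → arm 0.96 m, τ = 74.48 × 0.96 = 71.5 N·m clockwise.
Block: 16 × 9.8 = 156.8 N down at 0.885 m → arm 0.885 m, τ = 156.8 × 0.885 = 138.8 N·m clockwise.
Sack of grain: 42.9 × 9.8 = 420.4 N down at 1.25 m → arm 1.25 m, τ = 420.4 × 1.25 = 525.5 N·m clockwise.
Sign: 28.2 × 9.8 = 276.4 N down at 1.1 m → arm 1.1 m, τ = 276.4 × 1.1 = 304 N·m clockwise.
Total clockwise load moment = 1040 N·m.
The cable tension T acts at 1.15 m; only its component perpendicular to the boom, T sinθ, produces torque. sinθ = h/√(h²+d²) = 1.5/√(1.5²+1.15²) = 0.7936.
Balancing moments: T × 1.15 × 0.7936 = 1040, giving T = 1040 / 0.9126 = 1140 N.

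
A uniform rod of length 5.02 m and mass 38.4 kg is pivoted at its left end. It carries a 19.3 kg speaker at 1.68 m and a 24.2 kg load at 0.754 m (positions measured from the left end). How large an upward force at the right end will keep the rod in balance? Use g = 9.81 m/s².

F ≈ 287 N

Sum moments about the left end (the unknown pivot reaction has zero arm there).
Beam weight: 38.4 × 9.81 = 376.7 N down at 2.51 m → arm 2.51 m, τ = 376.7 × 2.51 = 945.5 N·m clockwise.
Speaker: 19.3 × 9.81 = 189.3 N down at 1.68 m → arm 1.68 m, τ = 189.3 × 1.68 = 318 N·m clockwise.
Load: 24.2 × 9.81 = 237.4 N down at 0.754 m → arm 0.754 m, τ = 237.4 × 0.754 = 179 N·m clockwise.
Net moment of the loads = 1442 N·m clockwise.
The upward force F acts at the right end, arm 5.02 m, giving F × 5.02 counterclockwise.
Setting net torque to zero: F × 5.02 = 1442 → F = 1442 / 5.02 = 287 N.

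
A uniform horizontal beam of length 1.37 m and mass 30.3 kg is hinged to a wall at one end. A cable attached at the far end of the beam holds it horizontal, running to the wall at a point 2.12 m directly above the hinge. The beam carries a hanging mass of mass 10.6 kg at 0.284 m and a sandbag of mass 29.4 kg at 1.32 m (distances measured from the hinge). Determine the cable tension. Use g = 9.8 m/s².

About the hinge:
Beam weight: 30.3 × 9.8 = 296.9 N down at 0.685 m → arm 0.685 m, τ = 296.9 × 0.685 = 203.4 N·m clockwise.
Hanging mass: 10.6 × 9.8 = 103.9 N down at 0.284 m → arm 0.284 m, τ = 103.9 × 0.284 = 29.51 N·m clockwise.
Sandbag: 29.4 × 9.8 = 288.1 N down at 1.32 m → arm 1.32 m, τ = 288.1 × 1.32 = 380.3 N·m clockwise.
Total clockwise load moment = 613.2 N·m.
The cable tension T acts at 1.37 m; only its component perpendicular to the beam, T sinθ, produces torque. sinθ = h/√(h²+d²) = 2.12/√(2.12²+1.37²) = 0.8399.
Στ = 0 ⇒ T × 1.37 × 0.8399 = 613.2 ⇒ T = 613.2 / 1.151 = 533 N.

T ≈ 533 N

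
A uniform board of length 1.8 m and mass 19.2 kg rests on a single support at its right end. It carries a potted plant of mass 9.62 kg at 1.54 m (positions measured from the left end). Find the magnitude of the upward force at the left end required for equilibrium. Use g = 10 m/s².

Taking torques about the right end:
Beam weight: 19.2 × 10 = 192 N down at 0.9 m → arm 0.9 m, τ = 192 × 0.9 = 172.8 N·m counterclockwise.
Potted plant: 9.62 × 10 = 96.2 N down at 1.54 m → arm 0.26 m, τ = 96.2 × 0.26 = 25.01 N·m counterclockwise.
Net moment of the loads = 197.8 N·m counterclockwise.
The upward force F acts at the left end, arm 1.8 m, giving F × 1.8 clockwise.
Balancing moments: F × 1.8 = 197.8, giving F = 197.8 / 1.8 = 110 N.

F ≈ 110 N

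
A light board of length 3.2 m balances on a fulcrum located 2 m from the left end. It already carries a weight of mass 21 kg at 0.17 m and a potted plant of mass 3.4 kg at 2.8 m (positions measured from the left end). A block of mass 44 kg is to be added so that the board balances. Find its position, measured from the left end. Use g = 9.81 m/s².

Sum moments about the fulcrum (at 2 m from the left end) (the support reaction has zero arm there).
Weight: 21 × 9.81 = 206 N down at 0.17 m → arm 1.83 m, τ = 206 × 1.83 = 377 N·m counterclockwise.
Potted plant: 3.4 × 9.81 = 33.35 N down at 2.8 m → arm 0.8 m, τ = 33.35 × 0.8 = 26.68 N·m clockwise.
Net moment of existing loads = 350.3 N·m counterclockwise.
The block weighs 44 × 9.81 = 431.6 N and must supply an equal clockwise moment, so its lever arm about the fulcrum is 350.3 / 431.6 = 0.812 m.
That puts it at 2 + 0.812 = 2.81 m from the left end.

x ≈ 2.81 m from the left end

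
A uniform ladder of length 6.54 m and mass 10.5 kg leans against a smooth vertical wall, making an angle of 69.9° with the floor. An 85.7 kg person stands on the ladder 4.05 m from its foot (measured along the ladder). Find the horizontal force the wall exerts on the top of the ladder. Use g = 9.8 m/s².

N_wall ≈ 209 N

Choose the foot of the ladder as the axis so the floor normal and friction both act there and drop out.
Ladder weight 10.5×9.8 = 102.9 N acts at 3.27 m along the ladder; its horizontal arm is 3.27·cos69.9° = 1.124 m → τ = 115.7 N·m clockwise.
Person: 85.7×9.8 = 839.9 N at 4.05 m → arm 1.392 m → τ = 1169 N·m clockwise.
Wall normal N acts horizontally at the top; its moment arm is the height L sinθ = 6.54·sin69.9° = 6.142 m, counterclockwise.
Στ = 0 ⇒ N × 6.142 = 1285 ⇒ N = 209 N.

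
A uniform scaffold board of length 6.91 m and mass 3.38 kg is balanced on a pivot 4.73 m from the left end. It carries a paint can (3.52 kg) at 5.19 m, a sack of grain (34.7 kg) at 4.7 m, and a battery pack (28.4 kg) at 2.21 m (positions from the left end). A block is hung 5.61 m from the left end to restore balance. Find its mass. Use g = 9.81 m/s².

m ≈ 85.6 kg

Choose the pivot (at 4.73 m from the left end) as the axis so the support reaction has zero arm there.
Beam weight: 3.38 × 9.81 = 33.16 N down at 3.455 m → arm 1.275 m, τ = 33.16 × 1.275 = 42.28 N·m counterclockwise.
Paint can: 3.52 × 9.81 = 34.53 N down at 5.19 m → arm 0.46 m, τ = 34.53 × 0.46 = 15.88 N·m clockwise.
Sack of grain: 34.7 × 9.81 = 340.4 N down at 4.7 m → arm 0.03 m, τ = 340.4 × 0.03 = 10.21 N·m counterclockwise.
Battery pack: 28.4 × 9.81 = 278.6 N down at 2.21 m → arm 2.52 m, τ = 278.6 × 2.52 = 702.1 N·m counterclockwise.
Net moment of known loads = 738.7 N·m counterclockwise.
An unknown mass m at 5.61 m has arm 0.88 m; its moment is m·g·0.88 clockwise.
Στ = 0 ⇒ m × 9.81 × 0.88 = 738.7 ⇒ m = 738.7 / (9.81 × 0.88) = 85.6 kg.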